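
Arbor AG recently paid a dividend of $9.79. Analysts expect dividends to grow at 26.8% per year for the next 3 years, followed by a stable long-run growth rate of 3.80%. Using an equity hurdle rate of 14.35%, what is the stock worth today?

Two-stage DDM. Project D₁…D_3 at 0.268, terminal growth 0.038, discount at r = 0.1435.
D_1 = 12.4137
D_2 = 15.7406
D_3 = 19.9591
Terminal value at t=3: TV = D_4/(r−g) = 20.7175/(0.1435−0.038) = 196.3746
P₀ = 12.4137/(1+0.1435)^1 + 15.7406/(1+0.1435)^2 + 19.9591/(1+0.1435)^3 + 196.3746/(1+0.1435)^3 = 167.5761

$167.58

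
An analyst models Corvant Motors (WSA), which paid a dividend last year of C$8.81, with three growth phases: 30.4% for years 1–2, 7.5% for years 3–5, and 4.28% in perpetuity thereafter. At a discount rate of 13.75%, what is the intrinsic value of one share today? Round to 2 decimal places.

Three-stage DDM. Project D₁…D_5; terminal Gordon value at t=5 with g = 0.0428; discount at r = 0.1375.
D_1 = 11.4882
D_2 = 14.9807
D_3 = 16.1042
D_4 = 17.3120
D_5 = 18.6104
TV_5 = 19.4070/(0.1375−0.0428) = 204.9309
P₀ = Σ Dₜ/(1+r)ᵗ + TV_5/(1+r)^5 = 160.3415

C$160.34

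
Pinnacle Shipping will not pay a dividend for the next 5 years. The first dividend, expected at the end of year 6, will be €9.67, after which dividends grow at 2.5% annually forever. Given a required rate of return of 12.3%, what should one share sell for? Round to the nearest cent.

€55.25

Deferred-dividend DDM. At t=5 the remaining stream is a growing perpetuity with first payment D_6 = 9.67.
V_5 = D_6/(r−g) = 9.67/(0.123−0.025) = 98.6735
P₀ = V_5/(1+r)^5 = 98.6735/(1+0.123)^5 = 55.2461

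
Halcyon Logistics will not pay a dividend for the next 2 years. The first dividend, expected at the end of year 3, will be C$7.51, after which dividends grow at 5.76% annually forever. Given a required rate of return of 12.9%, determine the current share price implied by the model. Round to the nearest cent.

C$82.52

Deferred-dividend DDM. At t=2 the remaining stream is a growing perpetuity with first payment D_3 = 7.51.
V_2 = D_3/(r−g) = 7.51/(0.129−0.0576) = 105.1821
P₀ = V_2/(1+r)^2 = 105.1821/(1+0.129)^2 = 82.5190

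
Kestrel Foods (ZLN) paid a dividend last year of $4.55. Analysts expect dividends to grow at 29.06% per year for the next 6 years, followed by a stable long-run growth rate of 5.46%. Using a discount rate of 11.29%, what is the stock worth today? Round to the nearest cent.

$247.52

Two-stage DDM. Project D₁…D_6 at 0.2906, terminal growth 0.0546, discount at r = 0.1129.
D_1 = 5.8722
D_2 = 7.5787
D_3 = 9.7811
D_4 = 12.6234
D_5 = 16.2918
D_6 = 21.0262
Terminal value at t=6: TV = D_7/(r−g) = 22.1743/(0.1129−0.0546) = 380.3475
P₀ = 5.8722/(1+0.1129)^1 + 7.5787/(1+0.1129)^2 + 9.7811/(1+0.1129)^3 + 12.6234/(1+0.1129)^4 + 16.2918/(1+0.1129)^5 + 21.0262/(1+0.1129)^6 + 380.3475/(1+0.1129)^6 = 247.5213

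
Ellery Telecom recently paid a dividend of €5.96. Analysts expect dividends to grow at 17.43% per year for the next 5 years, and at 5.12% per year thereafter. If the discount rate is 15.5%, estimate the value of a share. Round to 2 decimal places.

Two-stage DDM. Project D₁…D_5 at 0.1743, terminal growth 0.0512, discount at r = 0.155.
D_1 = 6.9988
D_2 = 8.2187
D_3 = 9.6512
D_4 = 11.3335
D_5 = 13.3089
Terminal value at t=5: TV = D_6/(r−g) = 13.9903/(0.155−0.0512) = 134.7813
P₀ = 6.9988/(1+0.155)^1 + 8.2187/(1+0.155)^2 + 9.6512/(1+0.155)^3 + 11.3335/(1+0.155)^4 + 13.3089/(1+0.155)^5 + 134.7813/(1+0.155)^5 = 96.8998

€96.90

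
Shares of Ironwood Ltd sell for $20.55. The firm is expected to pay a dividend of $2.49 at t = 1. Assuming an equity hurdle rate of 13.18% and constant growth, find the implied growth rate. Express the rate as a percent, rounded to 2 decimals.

1.06%

From P₀ = D₁/(r − g), the implied growth is g = r − D₁/P₀.
g = 0.1318 − 2.49/20.55 = 0.1318 − 0.12117 = 0.01063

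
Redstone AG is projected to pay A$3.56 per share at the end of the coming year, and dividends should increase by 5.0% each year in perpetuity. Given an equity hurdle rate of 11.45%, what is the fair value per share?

Gordon growth model: P₀ = D₁/(r − g), with D₁ = 3.56 given directly.
P₀ = 3.5600 / (0.1145 − 0.05) = 3.5600 / 0.0645 = 55.1938

A$55.19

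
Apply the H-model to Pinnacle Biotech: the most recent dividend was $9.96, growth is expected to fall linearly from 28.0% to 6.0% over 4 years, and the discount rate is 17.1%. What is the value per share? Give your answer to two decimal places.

H-model: P₀ = D₀[(1+g_L) + H(g_S−g_L)]/(r−g_L), with H = 4/2 = 2.
P₀ = 9.96 × [(1+0.06) + 2×(0.28−0.06)] / (0.171−0.06)
   = 9.96 × 1.5000 / 0.111 = 134.5946

$134.59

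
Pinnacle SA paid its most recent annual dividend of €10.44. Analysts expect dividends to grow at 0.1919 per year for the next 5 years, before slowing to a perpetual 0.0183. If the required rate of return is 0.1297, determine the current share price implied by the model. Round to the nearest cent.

€186.24

Two-stage DDM. Project D₁…D_5 at 0.1919, terminal growth 0.0183, discount at r = 0.1297.
D_1 = 12.4434
D_2 = 14.8313
D_3 = 17.6775
D_4 = 21.0698
D_5 = 25.1131
Terminal value at t=5: TV = D_6/(r−g) = 25.5726/(0.1297−0.0183) = 229.5568
P₀ = 12.4434/(1+0.1297)^1 + 14.8313/(1+0.1297)^2 + 17.6775/(1+0.1297)^3 + 21.0698/(1+0.1297)^4 + 25.1131/(1+0.1297)^5 + 229.5568/(1+0.1297)^5 = 186.2417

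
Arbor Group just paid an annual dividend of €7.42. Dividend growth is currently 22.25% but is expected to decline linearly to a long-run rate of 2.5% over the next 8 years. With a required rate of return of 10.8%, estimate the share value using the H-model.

€162.26

H-model: P₀ = D₀[(1+g_L) + H(g_S−g_L)]/(r−g_L), with H = 8/2 = 4.
P₀ = 7.42 × [(1+0.025) + 4×(0.2225−0.025)] / (0.108−0.025)
   = 7.42 × 1.8150 / 0.083 = 162.2566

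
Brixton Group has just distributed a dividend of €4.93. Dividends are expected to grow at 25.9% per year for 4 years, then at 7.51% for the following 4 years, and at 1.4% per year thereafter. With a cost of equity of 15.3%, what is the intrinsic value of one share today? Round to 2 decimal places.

Three-stage DDM. Project D₁…D_8; terminal Gordon value at t=8 with g = 0.014; discount at r = 0.153.
D_1 = 6.2069
D_2 = 7.8144
D_3 = 9.8384
D_4 = 12.3865
D_5 = 13.3168
D_6 = 14.3169
D_7 = 15.3920
D_8 = 16.5480
TV_8 = 16.7797/(0.153−0.014) = 120.7170
P₀ = Σ Dₜ/(1+r)ᵗ + TV_8/(1+r)^8 = 86.9457

€86.95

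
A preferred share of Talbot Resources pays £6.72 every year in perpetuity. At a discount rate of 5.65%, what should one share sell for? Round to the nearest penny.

£118.94

Zero-growth DDM (perpetuity): P₀ = D/r = 6.72 / 0.0565 = 118.9381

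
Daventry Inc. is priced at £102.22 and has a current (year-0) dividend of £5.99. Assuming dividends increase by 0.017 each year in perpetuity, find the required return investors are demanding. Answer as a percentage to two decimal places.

7.66%

Rearranging the constant-growth DDM: r = D₁/P₀ + g.
D₁ = 5.99 × (1 + 0.017) = 6.0918.
r = 6.0918 / 102.22 + 0.017 = 0.05960 + 0.017 = 0.07660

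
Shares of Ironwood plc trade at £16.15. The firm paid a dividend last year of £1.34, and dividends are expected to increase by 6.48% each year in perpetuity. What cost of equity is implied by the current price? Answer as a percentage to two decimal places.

15.31%

Rearranging the constant-growth DDM: r = D₁/P₀ + g.
D₁ = 1.34 × (1 + 0.0648) = 1.4268.
r = 1.4268 / 16.15 + 0.0648 = 0.08835 + 0.0648 = 0.15315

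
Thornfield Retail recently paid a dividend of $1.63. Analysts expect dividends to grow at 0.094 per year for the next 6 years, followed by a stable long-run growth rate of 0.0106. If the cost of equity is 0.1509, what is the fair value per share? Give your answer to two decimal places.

$16.88

Two-stage DDM. Project D₁…D_6 at 0.094, terminal growth 0.0106, discount at r = 0.1509.
D_1 = 1.7832
D_2 = 1.9508
D_3 = 2.1342
D_4 = 2.3348
D_5 = 2.5543
D_6 = 2.7944
Terminal value at t=6: TV = D_7/(r−g) = 2.8240/(0.1509−0.0106) = 20.1286
P₀ = 1.7832/(1+0.1509)^1 + 1.9508/(1+0.1509)^2 + 2.1342/(1+0.1509)^3 + 2.3348/(1+0.1509)^4 + 2.5543/(1+0.1509)^5 + 2.7944/(1+0.1509)^6 + 20.1286/(1+0.1509)^6 = 16.8818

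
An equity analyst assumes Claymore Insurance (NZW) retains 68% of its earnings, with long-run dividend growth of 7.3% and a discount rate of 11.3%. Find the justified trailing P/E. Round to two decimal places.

Payout ratio b = 1 − 0.68 = 0.32.
Justified trailing P/E = b(1+g)/(r−g) = 0.32×(1+0.073)/(0.113−0.073) = 8.5840

8.58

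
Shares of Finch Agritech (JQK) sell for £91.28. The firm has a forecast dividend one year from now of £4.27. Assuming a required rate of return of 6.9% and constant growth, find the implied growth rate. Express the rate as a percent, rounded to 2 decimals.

2.22%

From P₀ = D₁/(r − g), the implied growth is g = r − D₁/P₀.
g = 0.069 − 4.27/91.28 = 0.069 − 0.04678 = 0.02222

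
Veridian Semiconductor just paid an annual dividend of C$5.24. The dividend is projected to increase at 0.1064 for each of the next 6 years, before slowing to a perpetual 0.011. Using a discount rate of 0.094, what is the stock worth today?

Two-stage DDM. Project D₁…D_6 at 0.1064, terminal growth 0.011, discount at r = 0.094.
D_1 = 5.7975
D_2 = 6.4144
D_3 = 7.0969
D_4 = 7.8520
D_5 = 8.6874
D_6 = 9.6118
Terminal value at t=6: TV = D_7/(r−g) = 9.7175/(0.094−0.011) = 117.0786
P₀ = 5.7975/(1+0.094)^1 + 6.4144/(1+0.094)^2 + 7.0969/(1+0.094)^3 + 7.8520/(1+0.094)^4 + 8.6874/(1+0.094)^5 + 9.6118/(1+0.094)^6 + 117.0786/(1+0.094)^6 = 101.0036

C$101.00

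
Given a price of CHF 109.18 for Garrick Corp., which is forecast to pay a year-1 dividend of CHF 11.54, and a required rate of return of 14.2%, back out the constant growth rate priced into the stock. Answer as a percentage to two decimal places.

From P₀ = D₁/(r − g), the implied growth is g = r − D₁/P₀.
g = 0.142 − 11.54/109.18 = 0.142 − 0.10570 = 0.03630

3.63%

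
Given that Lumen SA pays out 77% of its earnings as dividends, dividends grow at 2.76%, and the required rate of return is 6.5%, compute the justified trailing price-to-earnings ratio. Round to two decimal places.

21.16

Justified trailing P/E = b(1+g)/(r−g) = 0.77×(1+0.0276)/(0.065−0.0276) = 21.1565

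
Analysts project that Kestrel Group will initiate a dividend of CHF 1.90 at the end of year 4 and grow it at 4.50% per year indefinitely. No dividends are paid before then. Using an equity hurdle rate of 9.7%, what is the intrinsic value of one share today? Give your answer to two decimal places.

CHF 27.68

Deferred-dividend DDM. At t=3 the remaining stream is a growing perpetuity with first payment D_4 = 1.90.
V_3 = D_4/(r−g) = 1.90/(0.097−0.045) = 36.5385
P₀ = V_3/(1+r)^3 = 36.5385/(1+0.097)^3 = 27.6777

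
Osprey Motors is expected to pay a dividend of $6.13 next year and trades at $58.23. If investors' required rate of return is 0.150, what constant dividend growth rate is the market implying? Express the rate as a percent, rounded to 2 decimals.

From P₀ = D₁/(r − g), the implied growth is g = r − D₁/P₀.
g = 0.15 − 6.13/58.23 = 0.15 − 0.10527 = 0.04473

4.47%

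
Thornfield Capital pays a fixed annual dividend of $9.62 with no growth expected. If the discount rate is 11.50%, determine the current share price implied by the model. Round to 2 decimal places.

Zero-growth DDM (perpetuity): P₀ = D/r = 9.62 / 0.115 = 83.6522

$83.65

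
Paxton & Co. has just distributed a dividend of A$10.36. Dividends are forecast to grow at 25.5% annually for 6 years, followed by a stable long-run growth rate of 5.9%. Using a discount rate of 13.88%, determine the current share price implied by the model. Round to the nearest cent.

Two-stage DDM. Project D₁…D_6 at 0.255, terminal growth 0.059, discount at r = 0.1388.
D_1 = 13.0018
D_2 = 16.3173
D_3 = 20.4782
D_4 = 25.7001
D_5 = 32.2536
D_6 = 40.4783
Terminal value at t=6: TV = D_7/(r−g) = 42.8665/(0.1388−0.059) = 537.1742
P₀ = 13.0018/(1+0.1388)^1 + 16.3173/(1+0.1388)^2 + 20.4782/(1+0.1388)^3 + 25.7001/(1+0.1388)^4 + 32.2536/(1+0.1388)^5 + 40.4783/(1+0.1388)^6 + 537.1742/(1+0.1388)^6 = 334.8248

A$334.82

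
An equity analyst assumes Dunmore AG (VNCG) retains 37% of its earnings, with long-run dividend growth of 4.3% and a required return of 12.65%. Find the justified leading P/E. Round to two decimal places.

7.54

Payout ratio b = 1 − 0.37 = 0.63.
Justified leading P/E = b/(r−g) = 0.63/(0.1265−0.043) = 7.5449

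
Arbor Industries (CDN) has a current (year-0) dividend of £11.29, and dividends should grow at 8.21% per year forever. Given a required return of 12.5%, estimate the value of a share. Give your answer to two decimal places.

Gordon growth model: P₀ = D₁/(r − g). D₁ = 11.29 × (1 + 0.0821) = 12.2169.
P₀ = 12.2169 / (0.125 − 0.0821) = 12.2169 / 0.0429 = 284.7764

£284.78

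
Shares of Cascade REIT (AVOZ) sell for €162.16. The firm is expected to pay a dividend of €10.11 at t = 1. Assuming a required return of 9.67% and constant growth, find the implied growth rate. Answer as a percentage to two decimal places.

From P₀ = D₁/(r − g), the implied growth is g = r − D₁/P₀.
g = 0.0967 − 10.11/162.16 = 0.0967 − 0.06235 = 0.03435

3.44%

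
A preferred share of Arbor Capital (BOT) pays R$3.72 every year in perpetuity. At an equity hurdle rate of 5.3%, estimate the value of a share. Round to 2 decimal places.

R$70.19

Zero-growth DDM (perpetuity): P₀ = D/r = 3.72 / 0.053 = 70.1887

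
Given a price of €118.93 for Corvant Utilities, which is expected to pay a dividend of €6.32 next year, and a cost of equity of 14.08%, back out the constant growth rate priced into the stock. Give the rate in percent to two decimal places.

From P₀ = D₁/(r − g), the implied growth is g = r − D₁/P₀.
g = 0.1408 − 6.32/118.93 = 0.1408 − 0.05314 = 0.08766

8.77%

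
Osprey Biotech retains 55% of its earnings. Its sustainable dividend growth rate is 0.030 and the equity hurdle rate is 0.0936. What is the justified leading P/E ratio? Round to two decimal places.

Payout ratio b = 1 − 0.55 = 0.45.
Justified leading P/E = b/(r−g) = 0.45/(0.0936−0.03) = 7.0755

7.08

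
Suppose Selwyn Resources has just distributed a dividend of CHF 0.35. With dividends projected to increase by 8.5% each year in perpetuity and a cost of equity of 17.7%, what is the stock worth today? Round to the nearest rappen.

CHF 4.13

Gordon growth model: P₀ = D₁/(r − g). D₁ = 0.35 × (1 + 0.085) = 0.3797.
P₀ = 0.3797 / (0.177 − 0.085) = 0.3797 / 0.092 = 4.1277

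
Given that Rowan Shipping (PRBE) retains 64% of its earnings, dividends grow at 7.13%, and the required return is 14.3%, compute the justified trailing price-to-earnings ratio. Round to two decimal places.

Payout ratio b = 1 − 0.64 = 0.36.
Justified trailing P/E = b(1+g)/(r−g) = 0.36×(1+0.0713)/(0.143−0.0713) = 5.3789

5.38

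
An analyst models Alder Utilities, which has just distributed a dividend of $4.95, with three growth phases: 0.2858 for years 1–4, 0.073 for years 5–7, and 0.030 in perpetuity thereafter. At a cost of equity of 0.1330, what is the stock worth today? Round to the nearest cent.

$119.29

Three-stage DDM. Project D₁…D_7; terminal Gordon value at t=7 with g = 0.03; discount at r = 0.133.
D_1 = 6.3647
D_2 = 8.1837
D_3 = 10.5227
D_4 = 13.5300
D_5 = 14.5177
D_6 = 15.5775
D_7 = 16.7147
TV_7 = 17.2161/(0.133−0.03) = 167.1468
P₀ = Σ Dₜ/(1+r)ᵗ + TV_7/(1+r)^7 = 119.2935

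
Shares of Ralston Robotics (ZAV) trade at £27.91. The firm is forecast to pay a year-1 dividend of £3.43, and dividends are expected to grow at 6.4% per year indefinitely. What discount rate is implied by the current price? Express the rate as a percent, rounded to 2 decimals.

18.69%

Rearranging the constant-growth DDM: r = D₁/P₀ + g.
r = 3.4300 / 27.91 + 0.064 = 0.12290 + 0.064 = 0.18690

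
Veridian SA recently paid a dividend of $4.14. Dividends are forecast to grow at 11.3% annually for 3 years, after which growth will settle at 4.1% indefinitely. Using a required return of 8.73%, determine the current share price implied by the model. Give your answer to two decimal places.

Two-stage DDM. Project D₁…D_3 at 0.113, terminal growth 0.041, discount at r = 0.0873.
D_1 = 4.6078
D_2 = 5.1285
D_3 = 5.7080
Terminal value at t=3: TV = D_4/(r−g) = 5.9421/(0.0873−0.041) = 128.3381
P₀ = 4.6078/(1+0.0873)^1 + 5.1285/(1+0.0873)^2 + 5.7080/(1+0.0873)^3 + 128.3381/(1+0.0873)^3 = 112.8571

$112.86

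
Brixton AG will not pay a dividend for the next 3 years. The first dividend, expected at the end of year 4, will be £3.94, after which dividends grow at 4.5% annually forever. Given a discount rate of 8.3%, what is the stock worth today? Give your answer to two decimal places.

Deferred-dividend DDM. At t=3 the remaining stream is a growing perpetuity with first payment D_4 = 3.94.
V_3 = D_4/(r−g) = 3.94/(0.083−0.045) = 103.6842
P₀ = V_3/(1+r)^3 = 103.6842/(1+0.083)^3 = 81.6258

£81.63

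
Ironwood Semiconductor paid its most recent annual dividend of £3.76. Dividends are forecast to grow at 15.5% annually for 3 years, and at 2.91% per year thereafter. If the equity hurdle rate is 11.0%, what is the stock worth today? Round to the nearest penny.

£66.11

Two-stage DDM. Project D₁…D_3 at 0.155, terminal growth 0.0291, discount at r = 0.11.
D_1 = 4.3428
D_2 = 5.0159
D_3 = 5.7934
Terminal value at t=3: TV = D_4/(r−g) = 5.9620/(0.11−0.0291) = 73.6958
P₀ = 4.3428/(1+0.11)^1 + 5.0159/(1+0.11)^2 + 5.7934/(1+0.11)^3 + 73.6958/(1+0.11)^3 = 66.1053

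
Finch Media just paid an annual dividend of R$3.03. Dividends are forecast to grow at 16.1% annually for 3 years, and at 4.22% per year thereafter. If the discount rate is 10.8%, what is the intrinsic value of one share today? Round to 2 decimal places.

R$65.20

Two-stage DDM. Project D₁…D_3 at 0.161, terminal growth 0.0422, discount at r = 0.108.
D_1 = 3.5178
D_2 = 4.0842
D_3 = 4.7418
Terminal value at t=3: TV = D_4/(r−g) = 4.9419/(0.108−0.0422) = 75.1042
P₀ = 3.5178/(1+0.108)^1 + 4.0842/(1+0.108)^2 + 4.7418/(1+0.108)^3 + 75.1042/(1+0.108)^3 = 65.2012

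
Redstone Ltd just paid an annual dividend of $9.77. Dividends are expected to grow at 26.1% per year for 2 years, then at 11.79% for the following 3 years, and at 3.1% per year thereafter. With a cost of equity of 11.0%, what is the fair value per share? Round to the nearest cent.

Three-stage DDM. Project D₁…D_5; terminal Gordon value at t=5 with g = 0.031; discount at r = 0.11.
D_1 = 12.3200
D_2 = 15.5355
D_3 = 17.3671
D_4 = 19.4147
D_5 = 21.7037
TV_5 = 22.3765/(0.11−0.031) = 283.2469
P₀ = Σ Dₜ/(1+r)ᵗ + TV_5/(1+r)^5 = 230.1691

$230.17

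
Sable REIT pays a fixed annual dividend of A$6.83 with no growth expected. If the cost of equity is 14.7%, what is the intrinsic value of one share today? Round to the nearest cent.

A$46.46

Zero-growth DDM (perpetuity): P₀ = D/r = 6.83 / 0.147 = 46.4626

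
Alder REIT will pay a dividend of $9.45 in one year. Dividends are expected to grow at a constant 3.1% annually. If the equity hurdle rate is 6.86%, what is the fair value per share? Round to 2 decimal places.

$251.33

Gordon growth model: P₀ = D₁/(r − g), with D₁ = 9.45 given directly.
P₀ = 9.4500 / (0.0686 − 0.031) = 9.4500 / 0.0376 = 251.3298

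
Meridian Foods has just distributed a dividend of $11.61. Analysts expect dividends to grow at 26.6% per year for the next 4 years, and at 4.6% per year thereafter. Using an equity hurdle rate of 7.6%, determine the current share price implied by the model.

$846.65

Two-stage DDM. Project D₁…D_4 at 0.266, terminal growth 0.046, discount at r = 0.076.
D_1 = 14.6983
D_2 = 18.6080
D_3 = 23.5577
D_4 = 29.8241
Terminal value at t=4: TV = D_5/(r−g) = 31.1960/(0.076−0.046) = 1039.8662
P₀ = 14.6983/(1+0.076)^1 + 18.6080/(1+0.076)^2 + 23.5577/(1+0.076)^3 + 29.8241/(1+0.076)^4 + 1039.8662/(1+0.076)^4 = 846.6537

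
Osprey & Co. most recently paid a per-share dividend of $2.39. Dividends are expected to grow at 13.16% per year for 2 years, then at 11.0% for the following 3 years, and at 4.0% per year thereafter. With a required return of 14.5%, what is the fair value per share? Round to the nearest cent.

$32.35

Three-stage DDM. Project D₁…D_5; terminal Gordon value at t=5 with g = 0.04; discount at r = 0.145.
D_1 = 2.7045
D_2 = 3.0604
D_3 = 3.3971
D_4 = 3.7708
D_5 = 4.1856
TV_5 = 4.3530/(0.145−0.04) = 41.4569
P₀ = Σ Dₜ/(1+r)ᵗ + TV_5/(1+r)^5 = 32.3455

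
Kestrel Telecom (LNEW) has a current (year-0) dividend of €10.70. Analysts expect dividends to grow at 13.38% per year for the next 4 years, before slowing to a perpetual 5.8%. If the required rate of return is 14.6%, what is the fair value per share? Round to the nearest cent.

Two-stage DDM. Project D₁…D_4 at 0.1338, terminal growth 0.058, discount at r = 0.146.
D_1 = 12.1317
D_2 = 13.7549
D_3 = 15.5953
D_4 = 17.6819
Terminal value at t=4: TV = D_5/(r−g) = 18.7075/(0.146−0.058) = 212.5850
P₀ = 12.1317/(1+0.146)^1 + 13.7549/(1+0.146)^2 + 15.5953/(1+0.146)^3 + 17.6819/(1+0.146)^4 + 212.5850/(1+0.146)^4 = 164.9250

€164.93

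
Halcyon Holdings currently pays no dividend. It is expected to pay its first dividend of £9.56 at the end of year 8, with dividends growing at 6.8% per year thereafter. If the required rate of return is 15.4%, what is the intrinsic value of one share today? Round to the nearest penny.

£40.79

Deferred-dividend DDM. At t=7 the remaining stream is a growing perpetuity with first payment D_8 = 9.56.
V_7 = D_8/(r−g) = 9.56/(0.154−0.068) = 111.1628
P₀ = V_7/(1+r)^7 = 111.1628/(1+0.154)^7 = 40.7867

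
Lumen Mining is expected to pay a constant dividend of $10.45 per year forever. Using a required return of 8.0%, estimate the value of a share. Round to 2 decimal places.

$130.62

Zero-growth DDM (perpetuity): P₀ = D/r = 10.45 / 0.08 = 130.6250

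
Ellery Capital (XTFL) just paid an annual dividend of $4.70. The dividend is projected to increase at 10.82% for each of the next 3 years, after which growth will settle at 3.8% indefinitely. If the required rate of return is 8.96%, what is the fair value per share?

Two-stage DDM. Project D₁…D_3 at 0.1082, terminal growth 0.038, discount at r = 0.0896.
D_1 = 5.2085
D_2 = 5.7721
D_3 = 6.3966
Terminal value at t=3: TV = D_4/(r−g) = 6.6397/(0.0896−0.038) = 128.6767
P₀ = 5.2085/(1+0.0896)^1 + 5.7721/(1+0.0896)^2 + 6.3966/(1+0.0896)^3 + 128.6767/(1+0.0896)^3 = 114.0584

$114.06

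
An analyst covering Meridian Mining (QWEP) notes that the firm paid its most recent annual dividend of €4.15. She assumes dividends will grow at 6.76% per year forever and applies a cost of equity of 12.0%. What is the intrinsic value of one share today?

€84.55

Gordon growth model: P₀ = D₁/(r − g). D₁ = 4.15 × (1 + 0.0676) = 4.4305.
P₀ = 4.4305 / (0.12 − 0.0676) = 4.4305 / 0.0524 = 84.5523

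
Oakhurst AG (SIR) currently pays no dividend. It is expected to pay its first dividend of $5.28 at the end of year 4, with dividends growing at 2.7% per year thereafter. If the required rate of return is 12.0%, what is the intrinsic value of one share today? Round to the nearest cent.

$40.41

Deferred-dividend DDM. At t=3 the remaining stream is a growing perpetuity with first payment D_4 = 5.28.
V_3 = D_4/(r−g) = 5.28/(0.12−0.027) = 56.7742
P₀ = V_3/(1+r)^3 = 56.7742/(1+0.12)^3 = 40.4107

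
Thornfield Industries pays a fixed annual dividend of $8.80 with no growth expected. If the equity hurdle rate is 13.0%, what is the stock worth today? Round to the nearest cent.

$67.69

Zero-growth DDM (perpetuity): P₀ = D/r = 8.80 / 0.13 = 67.6923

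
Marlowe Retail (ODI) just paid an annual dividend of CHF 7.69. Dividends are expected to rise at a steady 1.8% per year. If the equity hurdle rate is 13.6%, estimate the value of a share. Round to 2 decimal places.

CHF 66.34

Gordon growth model: P₀ = D₁/(r − g). D₁ = 7.69 × (1 + 0.018) = 7.8284.
P₀ = 7.8284 / (0.136 − 0.018) = 7.8284 / 0.118 = 66.3425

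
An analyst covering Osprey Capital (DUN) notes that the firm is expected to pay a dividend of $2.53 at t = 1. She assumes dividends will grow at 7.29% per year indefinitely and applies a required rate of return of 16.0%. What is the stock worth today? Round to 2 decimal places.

Gordon growth model: P₀ = D₁/(r − g), with D₁ = 2.53 given directly.
P₀ = 2.5300 / (0.16 − 0.0729) = 2.5300 / 0.0871 = 29.0471

$29.05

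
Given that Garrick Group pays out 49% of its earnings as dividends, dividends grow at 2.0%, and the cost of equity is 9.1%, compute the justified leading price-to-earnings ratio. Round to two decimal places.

6.90

Justified leading P/E = b/(r−g) = 0.49/(0.091−0.02) = 6.9014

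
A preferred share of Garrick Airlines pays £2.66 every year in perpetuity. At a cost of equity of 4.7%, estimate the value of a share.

Zero-growth DDM (perpetuity): P₀ = D/r = 2.66 / 0.047 = 56.5957

£56.60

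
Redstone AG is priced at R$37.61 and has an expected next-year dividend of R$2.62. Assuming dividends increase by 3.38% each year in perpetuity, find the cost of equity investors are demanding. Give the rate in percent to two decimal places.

10.35%

Rearranging the constant-growth DDM: r = D₁/P₀ + g.
r = 2.6200 / 37.61 + 0.0338 = 0.06966 + 0.0338 = 0.10346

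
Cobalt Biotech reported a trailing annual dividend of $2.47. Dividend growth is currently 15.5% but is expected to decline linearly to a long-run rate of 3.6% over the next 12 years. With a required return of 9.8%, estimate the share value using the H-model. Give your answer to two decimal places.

$69.72

H-model: P₀ = D₀[(1+g_L) + H(g_S−g_L)]/(r−g_L), with H = 12/2 = 6.
P₀ = 2.47 × [(1+0.036) + 6×(0.155−0.036)] / (0.098−0.036)
   = 2.47 × 1.7500 / 0.062 = 69.7177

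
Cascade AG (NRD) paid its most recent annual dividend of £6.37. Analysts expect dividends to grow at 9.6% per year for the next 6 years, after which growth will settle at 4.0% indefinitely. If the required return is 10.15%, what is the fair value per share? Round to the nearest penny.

£142.09

Two-stage DDM. Project D₁…D_6 at 0.096, terminal growth 0.04, discount at r = 0.1015.
D_1 = 6.9815
D_2 = 7.6517
D_3 = 8.3863
D_4 = 9.1914
D_5 = 10.0738
D_6 = 11.0409
Terminal value at t=6: TV = D_7/(r−g) = 11.4825/(0.1015−0.04) = 186.7072
P₀ = 6.9815/(1+0.1015)^1 + 7.6517/(1+0.1015)^2 + 8.3863/(1+0.1015)^3 + 9.1914/(1+0.1015)^4 + 10.0738/(1+0.1015)^5 + 11.0409/(1+0.1015)^6 + 186.7072/(1+0.1015)^6 = 142.0907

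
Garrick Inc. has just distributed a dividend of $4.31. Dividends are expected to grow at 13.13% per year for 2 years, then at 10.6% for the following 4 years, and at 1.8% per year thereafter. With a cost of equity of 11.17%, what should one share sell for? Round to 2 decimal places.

$73.98

Three-stage DDM. Project D₁…D_6; terminal Gordon value at t=6 with g = 0.018; discount at r = 0.1117.
D_1 = 4.8759
D_2 = 5.5161
D_3 = 6.1008
D_4 = 6.7475
D_5 = 7.4627
D_6 = 8.2538
TV_6 = 8.4024/(0.1117−0.018) = 89.6730
P₀ = Σ Dₜ/(1+r)ᵗ + TV_6/(1+r)^6 = 73.9795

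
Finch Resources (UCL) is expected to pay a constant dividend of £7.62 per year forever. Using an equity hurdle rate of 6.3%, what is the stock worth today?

Zero-growth DDM (perpetuity): P₀ = D/r = 7.62 / 0.063 = 120.9524

£120.95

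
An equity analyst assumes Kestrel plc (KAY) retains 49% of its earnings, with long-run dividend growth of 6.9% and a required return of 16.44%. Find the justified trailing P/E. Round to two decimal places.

5.71

Payout ratio b = 1 − 0.49 = 0.51.
Justified trailing P/E = b(1+g)/(r−g) = 0.51×(1+0.069)/(0.1644−0.069) = 5.7148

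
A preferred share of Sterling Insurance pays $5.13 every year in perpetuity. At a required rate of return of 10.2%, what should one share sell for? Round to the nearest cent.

$50.29

Zero-growth DDM (perpetuity): P₀ = D/r = 5.13 / 0.102 = 50.2941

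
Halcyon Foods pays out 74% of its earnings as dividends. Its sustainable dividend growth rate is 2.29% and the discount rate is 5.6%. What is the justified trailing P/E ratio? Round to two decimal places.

Justified trailing P/E = b(1+g)/(r−g) = 0.74×(1+0.0229)/(0.056−0.0229) = 22.8685

22.87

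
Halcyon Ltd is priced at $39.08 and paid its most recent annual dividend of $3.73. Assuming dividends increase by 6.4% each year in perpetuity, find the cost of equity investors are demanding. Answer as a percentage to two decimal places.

16.56%

Rearranging the constant-growth DDM: r = D₁/P₀ + g.
D₁ = 3.73 × (1 + 0.064) = 3.9687.
r = 3.9687 / 39.08 + 0.064 = 0.10155 + 0.064 = 0.16555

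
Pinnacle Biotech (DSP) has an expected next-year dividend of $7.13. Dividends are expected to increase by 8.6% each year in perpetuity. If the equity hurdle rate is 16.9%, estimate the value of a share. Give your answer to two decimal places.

Gordon growth model: P₀ = D₁/(r − g), with D₁ = 7.13 given directly.
P₀ = 7.1300 / (0.169 − 0.086) = 7.1300 / 0.083 = 85.9036

$85.90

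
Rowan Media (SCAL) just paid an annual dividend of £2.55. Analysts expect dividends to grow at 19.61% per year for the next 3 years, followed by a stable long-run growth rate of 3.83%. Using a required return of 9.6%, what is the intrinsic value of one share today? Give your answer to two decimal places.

£68.78

Two-stage DDM. Project D₁…D_3 at 0.1961, terminal growth 0.0383, discount at r = 0.096.
D_1 = 3.0501
D_2 = 3.6482
D_3 = 4.3636
Terminal value at t=3: TV = D_4/(r−g) = 4.5307/(0.096−0.0383) = 78.5217
P₀ = 3.0501/(1+0.096)^1 + 3.6482/(1+0.096)^2 + 4.3636/(1+0.096)^3 + 78.5217/(1+0.096)^3 = 68.7772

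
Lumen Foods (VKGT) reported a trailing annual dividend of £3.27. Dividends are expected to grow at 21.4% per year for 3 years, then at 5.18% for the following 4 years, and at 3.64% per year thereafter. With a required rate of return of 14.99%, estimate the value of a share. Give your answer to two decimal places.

Three-stage DDM. Project D₁…D_7; terminal Gordon value at t=7 with g = 0.0364; discount at r = 0.1499.
D_1 = 3.9698
D_2 = 4.8193
D_3 = 5.8506
D_4 = 6.1537
D_5 = 6.4725
D_6 = 6.8077
D_7 = 7.1604
TV_7 = 7.4210/(0.1499−0.0364) = 65.3835
P₀ = Σ Dₜ/(1+r)ᵗ + TV_7/(1+r)^7 = 47.9171

£47.92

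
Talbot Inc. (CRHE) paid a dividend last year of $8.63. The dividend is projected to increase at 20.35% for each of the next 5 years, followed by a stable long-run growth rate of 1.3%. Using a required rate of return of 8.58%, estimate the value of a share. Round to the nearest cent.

Two-stage DDM. Project D₁…D_5 at 0.2035, terminal growth 0.013, discount at r = 0.0858.
D_1 = 10.3862
D_2 = 12.4998
D_3 = 15.0435
D_4 = 18.1049
D_5 = 21.7892
Terminal value at t=5: TV = D_6/(r−g) = 22.0725/(0.0858−0.013) = 303.1931
P₀ = 10.3862/(1+0.0858)^1 + 12.4998/(1+0.0858)^2 + 15.0435/(1+0.0858)^3 + 18.1049/(1+0.0858)^4 + 21.7892/(1+0.0858)^5 + 303.1931/(1+0.0858)^5 = 260.2781

$260.28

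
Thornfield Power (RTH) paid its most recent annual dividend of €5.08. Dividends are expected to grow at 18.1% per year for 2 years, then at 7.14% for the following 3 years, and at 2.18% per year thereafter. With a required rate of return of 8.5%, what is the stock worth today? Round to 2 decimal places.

Three-stage DDM. Project D₁…D_5; terminal Gordon value at t=5 with g = 0.0218; discount at r = 0.085.
D_1 = 5.9995
D_2 = 7.0854
D_3 = 7.5913
D_4 = 8.1333
D_5 = 8.7140
TV_5 = 8.9040/(0.085−0.0218) = 140.8858
P₀ = Σ Dₜ/(1+r)ᵗ + TV_5/(1+r)^5 = 122.8509

€122.85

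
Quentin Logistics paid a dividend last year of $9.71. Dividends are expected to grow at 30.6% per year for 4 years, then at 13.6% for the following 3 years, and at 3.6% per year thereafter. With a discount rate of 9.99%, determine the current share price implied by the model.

$467.32

Three-stage DDM. Project D₁…D_7; terminal Gordon value at t=7 with g = 0.036; discount at r = 0.0999.
D_1 = 12.6813
D_2 = 16.5617
D_3 = 21.6296
D_4 = 28.2483
D_5 = 32.0900
D_6 = 36.4543
D_7 = 41.4121
TV_7 = 42.9029/(0.0999−0.036) = 671.4069
P₀ = Σ Dₜ/(1+r)ᵗ + TV_7/(1+r)^7 = 467.3203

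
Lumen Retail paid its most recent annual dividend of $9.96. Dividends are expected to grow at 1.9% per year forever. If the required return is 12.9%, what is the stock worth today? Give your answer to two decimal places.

Gordon growth model: P₀ = D₁/(r − g). D₁ = 9.96 × (1 + 0.019) = 10.1492.
P₀ = 10.1492 / (0.129 − 0.019) = 10.1492 / 0.11 = 92.2658

$92.27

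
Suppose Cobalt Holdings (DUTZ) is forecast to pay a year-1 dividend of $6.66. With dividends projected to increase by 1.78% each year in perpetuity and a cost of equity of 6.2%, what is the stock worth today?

Gordon growth model: P₀ = D₁/(r − g), with D₁ = 6.66 given directly.
P₀ = 6.6600 / (0.062 − 0.0178) = 6.6600 / 0.0442 = 150.6787

$150.68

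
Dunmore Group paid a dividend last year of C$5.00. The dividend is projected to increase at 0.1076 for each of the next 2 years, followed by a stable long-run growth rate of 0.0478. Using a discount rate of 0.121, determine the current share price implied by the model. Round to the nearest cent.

Two-stage DDM. Project D₁…D_2 at 0.1076, terminal growth 0.0478, discount at r = 0.121.
D_1 = 5.5380
D_2 = 6.1339
Terminal value at t=2: TV = D_3/(r−g) = 6.4271/(0.121−0.0478) = 87.8018
P₀ = 5.5380/(1+0.121)^1 + 6.1339/(1+0.121)^2 + 87.8018/(1+0.121)^2 = 79.6916

C$79.69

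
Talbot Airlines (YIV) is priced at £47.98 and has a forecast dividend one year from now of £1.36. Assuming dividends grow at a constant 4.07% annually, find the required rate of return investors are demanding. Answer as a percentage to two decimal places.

6.90%

Rearranging the constant-growth DDM: r = D₁/P₀ + g.
r = 1.3600 / 47.98 + 0.0407 = 0.02835 + 0.0407 = 0.06905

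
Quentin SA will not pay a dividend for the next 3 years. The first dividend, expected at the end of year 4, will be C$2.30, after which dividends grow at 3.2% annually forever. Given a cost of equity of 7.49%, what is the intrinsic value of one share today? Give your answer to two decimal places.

C$43.17

Deferred-dividend DDM. At t=3 the remaining stream is a growing perpetuity with first payment D_4 = 2.30.
V_3 = D_4/(r−g) = 2.30/(0.0749−0.032) = 53.6131
P₀ = V_3/(1+r)^3 = 53.6131/(1+0.0749)^3 = 43.1684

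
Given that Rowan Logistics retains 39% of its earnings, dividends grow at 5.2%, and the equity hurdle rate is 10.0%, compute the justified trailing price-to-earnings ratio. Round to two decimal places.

13.37

Payout ratio b = 1 − 0.39 = 0.61.
Justified trailing P/E = b(1+g)/(r−g) = 0.61×(1+0.052)/(0.1−0.052) = 13.3692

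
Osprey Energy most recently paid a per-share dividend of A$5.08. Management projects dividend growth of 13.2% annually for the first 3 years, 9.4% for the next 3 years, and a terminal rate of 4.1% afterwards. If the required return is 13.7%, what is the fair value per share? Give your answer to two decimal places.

A$77.46

Three-stage DDM. Project D₁…D_6; terminal Gordon value at t=6 with g = 0.041; discount at r = 0.137.
D_1 = 5.7506
D_2 = 6.5096
D_3 = 7.3689
D_4 = 8.0616
D_5 = 8.8194
D_6 = 9.6484
TV_6 = 10.0440/(0.137−0.041) = 104.6248
P₀ = Σ Dₜ/(1+r)ᵗ + TV_6/(1+r)^6 = 77.4622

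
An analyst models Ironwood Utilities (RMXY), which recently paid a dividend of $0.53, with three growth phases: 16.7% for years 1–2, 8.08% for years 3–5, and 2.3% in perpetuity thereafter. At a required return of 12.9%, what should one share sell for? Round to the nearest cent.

$7.47

Three-stage DDM. Project D₁…D_5; terminal Gordon value at t=5 with g = 0.023; discount at r = 0.129.
D_1 = 0.6185
D_2 = 0.7218
D_3 = 0.7801
D_4 = 0.8432
D_5 = 0.9113
TV_5 = 0.9322/(0.129−0.023) = 8.7947
P₀ = Σ Dₜ/(1+r)ᵗ + TV_5/(1+r)^5 = 7.4666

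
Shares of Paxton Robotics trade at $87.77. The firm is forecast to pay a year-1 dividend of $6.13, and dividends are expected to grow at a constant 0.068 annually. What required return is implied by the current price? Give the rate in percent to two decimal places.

13.78%

Rearranging the constant-growth DDM: r = D₁/P₀ + g.
r = 6.1300 / 87.77 + 0.068 = 0.06984 + 0.068 = 0.13784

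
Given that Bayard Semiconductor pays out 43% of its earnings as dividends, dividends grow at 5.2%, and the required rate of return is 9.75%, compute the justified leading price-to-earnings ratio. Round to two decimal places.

9.45

Justified leading P/E = b/(r−g) = 0.43/(0.0975−0.052) = 9.4505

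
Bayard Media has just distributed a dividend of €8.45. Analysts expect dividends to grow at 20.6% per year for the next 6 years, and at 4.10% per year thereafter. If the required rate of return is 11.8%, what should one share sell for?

€246.64

Two-stage DDM. Project D₁…D_6 at 0.206, terminal growth 0.041, discount at r = 0.118.
D_1 = 10.1907
D_2 = 12.2900
D_3 = 14.8217
D_4 = 17.8750
D_5 = 21.5572
D_6 = 25.9980
Terminal value at t=6: TV = D_7/(r−g) = 27.0640/(0.118−0.041) = 351.4800
P₀ = 10.1907/(1+0.118)^1 + 12.2900/(1+0.118)^2 + 14.8217/(1+0.118)^3 + 17.8750/(1+0.118)^4 + 21.5572/(1+0.118)^5 + 25.9980/(1+0.118)^6 + 351.4800/(1+0.118)^6 = 246.6416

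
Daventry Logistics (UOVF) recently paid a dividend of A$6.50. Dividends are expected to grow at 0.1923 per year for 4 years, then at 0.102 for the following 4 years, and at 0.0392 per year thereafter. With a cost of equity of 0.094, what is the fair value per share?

A$248.79

Three-stage DDM. Project D₁…D_8; terminal Gordon value at t=8 with g = 0.0392; discount at r = 0.094.
D_1 = 7.7499
D_2 = 9.2403
D_3 = 11.0172
D_4 = 13.1358
D_5 = 14.4756
D_6 = 15.9521
D_7 = 17.5792
D_8 = 19.3723
TV_8 = 20.1317/(0.094−0.0392) = 367.3673
P₀ = Σ Dₜ/(1+r)ᵗ + TV_8/(1+r)^8 = 248.7911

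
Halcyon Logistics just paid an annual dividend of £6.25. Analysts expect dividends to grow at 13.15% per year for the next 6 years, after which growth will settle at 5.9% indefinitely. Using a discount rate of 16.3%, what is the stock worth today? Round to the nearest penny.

£88.08

Two-stage DDM. Project D₁…D_6 at 0.1315, terminal growth 0.059, discount at r = 0.163.
D_1 = 7.0719
D_2 = 8.0018
D_3 = 9.0541
D_4 = 10.2447
D_5 = 11.5919
D_6 = 13.1162
Terminal value at t=6: TV = D_7/(r−g) = 13.8900/(0.163−0.059) = 133.5580
P₀ = 7.0719/(1+0.163)^1 + 8.0018/(1+0.163)^2 + 9.0541/(1+0.163)^3 + 10.2447/(1+0.163)^4 + 11.5919/(1+0.163)^5 + 13.1162/(1+0.163)^6 + 133.5580/(1+0.163)^6 = 88.0762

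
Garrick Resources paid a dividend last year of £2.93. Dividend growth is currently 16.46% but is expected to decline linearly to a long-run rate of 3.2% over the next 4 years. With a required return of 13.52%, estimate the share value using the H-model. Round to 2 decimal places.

£36.83

H-model: P₀ = D₀[(1+g_L) + H(g_S−g_L)]/(r−g_L), with H = 4/2 = 2.
P₀ = 2.93 × [(1+0.032) + 2×(0.1646−0.032)] / (0.1352−0.032)
   = 2.93 × 1.2972 / 0.1032 = 36.8294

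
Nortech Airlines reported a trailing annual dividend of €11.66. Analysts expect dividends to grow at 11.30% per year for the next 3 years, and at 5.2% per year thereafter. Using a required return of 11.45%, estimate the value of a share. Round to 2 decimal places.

Two-stage DDM. Project D₁…D_3 at 0.113, terminal growth 0.052, discount at r = 0.1145.
D_1 = 12.9776
D_2 = 14.4440
D_3 = 16.0762
Terminal value at t=3: TV = D_4/(r−g) = 16.9122/(0.1145−0.052) = 270.5950
P₀ = 12.9776/(1+0.1145)^1 + 14.4440/(1+0.1145)^2 + 16.0762/(1+0.1145)^3 + 270.5950/(1+0.1145)^3 = 230.3557

€230.36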